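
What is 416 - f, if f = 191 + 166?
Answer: 59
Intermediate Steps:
f = 357
416 - f = 416 - 1*357 = 416 - 357 = 59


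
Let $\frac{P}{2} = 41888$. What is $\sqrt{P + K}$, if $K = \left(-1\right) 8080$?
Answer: $4 \sqrt{4731} \approx 275.13$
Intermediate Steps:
$P = 83776$ ($P = 2 \cdot 41888 = 83776$)
$K = -8080$
$\sqrt{P + K} = \sqrt{83776 - 8080} = \sqrt{75696} = 4 \sqrt{4731}$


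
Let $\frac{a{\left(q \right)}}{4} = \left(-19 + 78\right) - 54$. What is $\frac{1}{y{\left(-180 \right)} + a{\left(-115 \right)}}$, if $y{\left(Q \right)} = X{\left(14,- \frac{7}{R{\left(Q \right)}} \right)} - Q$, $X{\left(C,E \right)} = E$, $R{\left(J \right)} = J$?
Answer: $\frac{180}{36007} \approx 0.004999$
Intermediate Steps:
$a{\left(q \right)} = 20$ ($a{\left(q \right)} = 4 \left(\left(-19 + 78\right) - 54\right) = 4 \left(59 - 54\right) = 4 \cdot 5 = 20$)
$y{\left(Q \right)} = - Q - \frac{7}{Q}$ ($y{\left(Q \right)} = - \frac{7}{Q} - Q = - Q - \frac{7}{Q}$)
$\frac{1}{y{\left(-180 \right)} + a{\left(-115 \right)}} = \frac{1}{\left(\left(-1\right) \left(-180\right) - \frac{7}{-180}\right) + 20} = \frac{1}{\left(180 - - \frac{7}{180}\right) + 20} = \frac{1}{\left(180 + \frac{7}{180}\right) + 20} = \frac{1}{\frac{32407}{180} + 20} = \frac{1}{\frac{36007}{180}} = \frac{180}{36007}$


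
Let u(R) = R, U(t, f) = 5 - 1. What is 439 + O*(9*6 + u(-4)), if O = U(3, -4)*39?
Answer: 8239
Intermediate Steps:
U(t, f) = 4
O = 156 (O = 4*39 = 156)
439 + O*(9*6 + u(-4)) = 439 + 156*(9*6 - 4) = 439 + 156*(54 - 4) = 439 + 156*50 = 439 + 7800 = 8239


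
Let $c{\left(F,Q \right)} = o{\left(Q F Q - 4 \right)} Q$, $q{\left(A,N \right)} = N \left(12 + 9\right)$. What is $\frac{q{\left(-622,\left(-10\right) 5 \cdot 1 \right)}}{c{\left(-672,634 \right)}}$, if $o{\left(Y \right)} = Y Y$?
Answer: $- \frac{525}{23128893305784596432} \approx -2.2699 \cdot 10^{-17}$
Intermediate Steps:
$o{\left(Y \right)} = Y^{2}$
$q{\left(A,N \right)} = 21 N$ ($q{\left(A,N \right)} = N 21 = 21 N$)
$c{\left(F,Q \right)} = Q \left(-4 + F Q^{2}\right)^{2}$ ($c{\left(F,Q \right)} = \left(Q F Q - 4\right)^{2} Q = \left(F Q Q - 4\right)^{2} Q = \left(F Q^{2} - 4\right)^{2} Q = \left(-4 + F Q^{2}\right)^{2} Q = Q \left(-4 + F Q^{2}\right)^{2}$)
$\frac{q{\left(-622,\left(-10\right) 5 \cdot 1 \right)}}{c{\left(-672,634 \right)}} = \frac{21 \left(-10\right) 5 \cdot 1}{634 \left(-4 - 672 \cdot 634^{2}\right)^{2}} = \frac{21 \left(\left(-50\right) 1\right)}{634 \left(-4 - 270114432\right)^{2}} = \frac{21 \left(-50\right)}{634 \left(-4 - 270114432\right)^{2}} = - \frac{1050}{634 \left(-270114436\right)^{2}} = - \frac{1050}{634 \cdot 72961808535598096} = - \frac{1050}{46257786611569192864} = \left(-1050\right) \frac{1}{46257786611569192864} = - \frac{525}{23128893305784596432}$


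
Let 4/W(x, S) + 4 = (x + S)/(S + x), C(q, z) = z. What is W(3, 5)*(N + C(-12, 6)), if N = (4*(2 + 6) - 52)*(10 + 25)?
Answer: 2776/3 ≈ 925.33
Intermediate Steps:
N = -700 (N = (4*8 - 52)*35 = (32 - 52)*35 = -20*35 = -700)
W(x, S) = -4/3 (W(x, S) = 4/(-4 + (x + S)/(S + x)) = 4/(-4 + (S + x)/(S + x)) = 4/(-4 + 1) = 4/(-3) = 4*(-1/3) = -4/3)
W(3, 5)*(N + C(-12, 6)) = -4*(-700 + 6)/3 = -4/3*(-694) = 2776/3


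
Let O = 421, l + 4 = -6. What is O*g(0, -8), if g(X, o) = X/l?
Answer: 0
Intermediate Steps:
l = -10 (l = -4 - 6 = -10)
g(X, o) = -X/10 (g(X, o) = X/(-10) = X*(-1/10) = -X/10)
O*g(0, -8) = 421*(-1/10*0) = 421*0 = 0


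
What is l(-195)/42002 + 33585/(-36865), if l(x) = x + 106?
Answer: -282783631/309680746 ≈ -0.91315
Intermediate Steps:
l(x) = 106 + x
l(-195)/42002 + 33585/(-36865) = (106 - 195)/42002 + 33585/(-36865) = -89*1/42002 + 33585*(-1/36865) = -89/42002 - 6717/7373 = -282783631/309680746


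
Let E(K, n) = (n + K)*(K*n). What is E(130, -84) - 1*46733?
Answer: -549053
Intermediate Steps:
E(K, n) = K*n*(K + n) (E(K, n) = (K + n)*(K*n) = K*n*(K + n))
E(130, -84) - 1*46733 = 130*(-84)*(130 - 84) - 1*46733 = 130*(-84)*46 - 46733 = -502320 - 46733 = -549053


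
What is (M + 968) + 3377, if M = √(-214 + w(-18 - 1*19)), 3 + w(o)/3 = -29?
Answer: 4345 + I*√310 ≈ 4345.0 + 17.607*I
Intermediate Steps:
w(o) = -96 (w(o) = -9 + 3*(-29) = -9 - 87 = -96)
M = I*√310 (M = √(-214 - 96) = √(-310) = I*√310 ≈ 17.607*I)
(M + 968) + 3377 = (I*√310 + 968) + 3377 = (968 + I*√310) + 3377 = 4345 + I*√310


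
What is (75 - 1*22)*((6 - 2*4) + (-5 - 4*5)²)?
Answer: 33019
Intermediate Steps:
(75 - 1*22)*((6 - 2*4) + (-5 - 4*5)²) = (75 - 22)*((6 - 8) + (-5 - 20)²) = 53*(-2 + (-25)²) = 53*(-2 + 625) = 53*623 = 33019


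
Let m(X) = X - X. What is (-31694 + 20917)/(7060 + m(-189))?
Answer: -10777/7060 ≈ -1.5265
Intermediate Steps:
m(X) = 0
(-31694 + 20917)/(7060 + m(-189)) = (-31694 + 20917)/(7060 + 0) = -10777/7060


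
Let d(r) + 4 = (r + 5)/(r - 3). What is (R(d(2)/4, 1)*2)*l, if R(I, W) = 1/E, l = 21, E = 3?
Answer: 14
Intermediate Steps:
d(r) = -4 + (5 + r)/(-3 + r) (d(r) = -4 + (r + 5)/(r - 3) = -4 + (5 + r)/(-3 + r))
R(I, W) = ⅓ (R(I, W) = 1/3 = ⅓)
(R(d(2)/4, 1)*2)*l = ((⅓)*2)*21 = (⅔)*21 = 14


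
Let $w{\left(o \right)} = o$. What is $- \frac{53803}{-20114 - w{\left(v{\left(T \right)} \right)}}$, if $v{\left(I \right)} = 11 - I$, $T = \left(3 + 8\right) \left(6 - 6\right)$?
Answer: $\frac{53803}{20125} \approx 2.6734$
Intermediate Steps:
$T = 0$ ($T = 11 \cdot 0 = 0$)
$- \frac{53803}{-20114 - w{\left(v{\left(T \right)} \right)}} = - \frac{53803}{-20114 - \left(11 - 0\right)} = - \frac{53803}{-20114 - \left(11 + 0\right)} = - \frac{53803}{-20114 - 11} = - \frac{53803}{-20125} = \left(-53803\right) \left(- \frac{1}{20125}\right) = \frac{53803}{20125}$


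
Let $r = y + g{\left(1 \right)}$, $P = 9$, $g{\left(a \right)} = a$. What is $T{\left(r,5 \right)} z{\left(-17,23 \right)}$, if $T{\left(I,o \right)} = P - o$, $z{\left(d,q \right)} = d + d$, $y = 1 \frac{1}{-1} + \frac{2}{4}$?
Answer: $-136$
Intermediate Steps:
$y = - \frac{1}{2}$ ($y = 1 \left(-1\right) + 2 \cdot \frac{1}{4} = -1 + \frac{1}{2} = - \frac{1}{2} \approx -0.5$)
$z{\left(d,q \right)} = 2 d$
$r = \frac{1}{2}$ ($r = - \frac{1}{2} + 1 = \frac{1}{2} \approx 0.5$)
$T{\left(I,o \right)} = 9 - o$
$T{\left(r,5 \right)} z{\left(-17,23 \right)} = \left(9 - 5\right) 2 \left(-17\right) = \left(9 - 5\right) \left(-34\right) = 4 \left(-34\right) = -136$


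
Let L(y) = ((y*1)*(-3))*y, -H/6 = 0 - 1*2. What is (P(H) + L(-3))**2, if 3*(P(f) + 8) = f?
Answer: 961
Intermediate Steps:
H = 12 (H = -6*(0 - 1*2) = -6*(0 - 2) = -6*(-2) = 12)
P(f) = -8 + f/3
L(y) = -3*y**2 (L(y) = (y*(-3))*y = (-3*y)*y = -3*y**2)
(P(H) + L(-3))**2 = ((-8 + (1/3)*12) - 3*(-3)**2)**2 = ((-8 + 4) - 3*9)**2 = (-4 - 27)**2 = (-31)**2 = 961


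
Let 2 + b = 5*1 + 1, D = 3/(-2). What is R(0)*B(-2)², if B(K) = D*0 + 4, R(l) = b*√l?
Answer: 0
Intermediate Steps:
D = -3/2 (D = 3*(-½) = -3/2 ≈ -1.5000)
b = 4 (b = -2 + (5*1 + 1) = -2 + (5 + 1) = -2 + 6 = 4)
R(l) = 4*√l
B(K) = 4 (B(K) = -3/2*0 + 4 = 0 + 4 = 4)
R(0)*B(-2)² = (4*√0)*4² = (4*0)*16 = 0*16 = 0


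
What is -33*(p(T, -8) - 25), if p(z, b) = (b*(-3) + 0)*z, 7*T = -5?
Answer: 9735/7 ≈ 1390.7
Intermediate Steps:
T = -5/7 (T = (⅐)*(-5) = -5/7 ≈ -0.71429)
p(z, b) = -3*b*z (p(z, b) = (-3*b + 0)*z = (-3*b)*z = -3*b*z)
-33*(p(T, -8) - 25) = -33*(-3*(-8)*(-5/7) - 25) = -33*(-120/7 - 25) = -33*(-295/7) = 9735/7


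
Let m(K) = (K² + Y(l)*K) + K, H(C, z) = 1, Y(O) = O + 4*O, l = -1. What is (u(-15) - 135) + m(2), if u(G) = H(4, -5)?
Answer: -138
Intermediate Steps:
Y(O) = 5*O
u(G) = 1
m(K) = K² - 4*K (m(K) = (K² + (5*(-1))*K) + K = (K² - 5*K) + K = K² - 4*K)
(u(-15) - 135) + m(2) = (1 - 135) + 2*(-4 + 2) = -134 + 2*(-2) = -134 - 4 = -138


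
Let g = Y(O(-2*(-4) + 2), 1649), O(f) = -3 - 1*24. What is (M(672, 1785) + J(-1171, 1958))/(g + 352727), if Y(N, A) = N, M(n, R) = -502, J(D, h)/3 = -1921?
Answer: -1253/70540 ≈ -0.017763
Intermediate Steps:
J(D, h) = -5763 (J(D, h) = 3*(-1921) = -5763)
O(f) = -27 (O(f) = -3 - 24 = -27)
g = -27
(M(672, 1785) + J(-1171, 1958))/(g + 352727) = (-502 - 5763)/(-27 + 352727) = -6265/352700 = -6265*1/352700 = -1253/70540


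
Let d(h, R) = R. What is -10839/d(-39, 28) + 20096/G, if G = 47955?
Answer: -519221557/1342740 ≈ -386.69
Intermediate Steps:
-10839/d(-39, 28) + 20096/G = -10839/28 + 20096/47955 = -519221557/1342740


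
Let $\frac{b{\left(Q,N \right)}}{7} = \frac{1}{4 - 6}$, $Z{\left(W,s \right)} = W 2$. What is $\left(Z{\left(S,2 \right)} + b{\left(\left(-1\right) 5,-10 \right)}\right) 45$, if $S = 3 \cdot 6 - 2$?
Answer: $\frac{2565}{2} \approx 1282.5$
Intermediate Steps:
$S = 16$ ($S = 18 - 2 = 16$)
$Z{\left(W,s \right)} = 2 W$
$b{\left(Q,N \right)} = - \frac{7}{2}$ ($b{\left(Q,N \right)} = \frac{7}{4 - 6} = \frac{7}{-2} = 7 \left(- \frac{1}{2}\right) = - \frac{7}{2}$)
$\left(Z{\left(S,2 \right)} + b{\left(\left(-1\right) 5,-10 \right)}\right) 45 = \left(2 \cdot 16 - \frac{7}{2}\right) 45 = \left(32 - \frac{7}{2}\right) 45 = \frac{57}{2} \cdot 45 = \frac{2565}{2}$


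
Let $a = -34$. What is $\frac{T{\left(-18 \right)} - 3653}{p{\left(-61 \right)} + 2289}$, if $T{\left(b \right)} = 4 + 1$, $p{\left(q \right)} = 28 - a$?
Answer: $- \frac{3648}{2351} \approx -1.5517$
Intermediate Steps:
$p{\left(q \right)} = 62$ ($p{\left(q \right)} = 28 - -34 = 28 + 34 = 62$)
$T{\left(b \right)} = 5$
$\frac{T{\left(-18 \right)} - 3653}{p{\left(-61 \right)} + 2289} = \frac{5 - 3653}{62 + 2289} = - \frac{3648}{2351}$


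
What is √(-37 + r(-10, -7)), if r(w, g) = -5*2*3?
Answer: I*√67 ≈ 8.1853*I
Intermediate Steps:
r(w, g) = -30 (r(w, g) = -10*3 = -30)
√(-37 + r(-10, -7)) = √(-37 - 30) = √(-67) = I*√67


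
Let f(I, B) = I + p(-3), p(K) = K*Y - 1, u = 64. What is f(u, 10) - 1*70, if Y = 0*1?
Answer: -7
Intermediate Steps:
Y = 0
p(K) = -1 (p(K) = K*0 - 1 = 0 - 1 = -1)
f(I, B) = -1 + I (f(I, B) = I - 1 = -1 + I)
f(u, 10) - 1*70 = (-1 + 64) - 1*70 = 63 - 70 = -7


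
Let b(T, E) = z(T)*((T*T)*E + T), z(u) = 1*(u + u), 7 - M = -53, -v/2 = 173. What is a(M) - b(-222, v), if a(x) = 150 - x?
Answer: -7571303694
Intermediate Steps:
v = -346 (v = -2*173 = -346)
M = 60 (M = 7 - 1*(-53) = 7 + 53 = 60)
z(u) = 2*u (z(u) = 1*(2*u) = 2*u)
b(T, E) = 2*T*(T + E*T**2) (b(T, E) = (2*T)*((T*T)*E + T) = (2*T)*(T**2*E + T) = (2*T)*(E*T**2 + T) = (2*T)*(T + E*T**2) = 2*T*(T + E*T**2))
a(M) - b(-222, v) = (150 - 1*60) - 2*(-222)**2*(1 - 346*(-222)) = (150 - 60) - 2*49284*(1 + 76812) = 90 - 2*49284*76813 = 90 - 1*7571303784 = 90 - 7571303784 = -7571303694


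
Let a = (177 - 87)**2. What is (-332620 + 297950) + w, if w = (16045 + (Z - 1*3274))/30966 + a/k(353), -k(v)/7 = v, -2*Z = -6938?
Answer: -1326527300090/38258493 ≈ -34673.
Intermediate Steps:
Z = 3469 (Z = -1/2*(-6938) = 3469)
a = 8100 (a = 90**2 = 8100)
k(v) = -7*v
w = -105347780/38258493 (w = (16045 + (3469 - 1*3274))/30966 + 8100/((-7*353)) = (16045 + (3469 - 3274))*(1/30966) + 8100/(-2471) = (16045 + 195)*(1/30966) + 8100*(-1/2471) = 16240*(1/30966) - 8100/2471 = 8120/15483 - 8100/2471 = -105347780/38258493 ≈ -2.7536)
(-332620 + 297950) + w = (-332620 + 297950) - 105347780/38258493 = -34670 - 105347780/38258493 = -1326527300090/38258493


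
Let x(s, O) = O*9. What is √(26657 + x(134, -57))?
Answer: 4*√1634 ≈ 161.69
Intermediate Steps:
x(s, O) = 9*O
√(26657 + x(134, -57)) = √(26657 + 9*(-57)) = √(26657 - 513) = √26144 = 4*√1634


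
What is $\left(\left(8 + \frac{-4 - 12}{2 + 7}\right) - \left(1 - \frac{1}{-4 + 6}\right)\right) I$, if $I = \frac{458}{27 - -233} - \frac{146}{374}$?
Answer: $\frac{1144433}{145860} \approx 7.8461$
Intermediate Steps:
$I = \frac{33333}{24310}$ ($I = \frac{458}{27 + 233} - \frac{73}{187} = \frac{458}{260} - \frac{73}{187} = 458 \cdot \frac{1}{260} - \frac{73}{187} = \frac{229}{130} - \frac{73}{187} = \frac{33333}{24310} \approx 1.3712$)
$\left(\left(8 + \frac{-4 - 12}{2 + 7}\right) - \left(1 - \frac{1}{-4 + 6}\right)\right) I = \left(\left(8 + \frac{-4 - 12}{2 + 7}\right) - \left(1 - \frac{1}{-4 + 6}\right)\right) \frac{33333}{24310} = \left(\left(8 - \frac{16}{9}\right) - \left(1 - \frac{1}{2}\right)\right) \frac{33333}{24310} = \left(\left(8 - \frac{16}{9}\right) + \left(-1 + \frac{1}{2}\right)\right) \frac{33333}{24310} = \left(\left(8 - \frac{16}{9}\right) - \frac{1}{2}\right) \frac{33333}{24310} = \left(\frac{56}{9} - \frac{1}{2}\right) \frac{33333}{24310} = \frac{103}{18} \cdot \frac{33333}{24310} = \frac{1144433}{145860}$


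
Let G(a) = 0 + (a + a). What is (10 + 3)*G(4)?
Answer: 104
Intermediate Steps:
G(a) = 2*a (G(a) = 0 + 2*a = 2*a)
(10 + 3)*G(4) = (10 + 3)*(2*4) = 13*8 = 104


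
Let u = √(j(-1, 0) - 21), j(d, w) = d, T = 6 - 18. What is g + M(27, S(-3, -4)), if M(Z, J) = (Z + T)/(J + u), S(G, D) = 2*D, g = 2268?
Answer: 97464/43 - 15*I*√22/86 ≈ 2266.6 - 0.8181*I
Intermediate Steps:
T = -12
u = I*√22 (u = √(-1 - 21) = √(-22) = I*√22 ≈ 4.6904*I)
M(Z, J) = (-12 + Z)/(J + I*√22) (M(Z, J) = (Z - 12)/(J + I*√22) = (-12 + Z)/(J + I*√22))
g + M(27, S(-3, -4)) = 2268 + (-12 + 27)/(2*(-4) + I*√22) = 2268 + 15/(-8 + I*√22)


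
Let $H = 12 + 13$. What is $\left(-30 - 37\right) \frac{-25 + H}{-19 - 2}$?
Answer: $0$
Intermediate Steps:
$H = 25$
$\left(-30 - 37\right) \frac{-25 + H}{-19 - 2} = \left(-30 - 37\right) \frac{-25 + 25}{-19 - 2} = - 67 \frac{0}{-21} = - 67 \cdot 0 \left(- \frac{1}{21}\right) = \left(-67\right) 0 = 0$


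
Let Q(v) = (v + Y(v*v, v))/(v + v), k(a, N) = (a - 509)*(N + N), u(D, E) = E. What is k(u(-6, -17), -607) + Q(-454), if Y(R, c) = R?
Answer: 1276675/2 ≈ 6.3834e+5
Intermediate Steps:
k(a, N) = 2*N*(-509 + a) (k(a, N) = (-509 + a)*(2*N) = 2*N*(-509 + a))
Q(v) = (v + v²)/(2*v) (Q(v) = (v + v*v)/(v + v) = (v + v²)/((2*v)) = (v + v²)*(1/(2*v)) = (v + v²)/(2*v))
k(u(-6, -17), -607) + Q(-454) = 2*(-607)*(-509 - 17) + (½ + (½)*(-454)) = 2*(-607)*(-526) + (½ - 227) = 638564 - 453/2 = 1276675/2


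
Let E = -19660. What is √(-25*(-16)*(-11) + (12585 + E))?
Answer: 15*I*√51 ≈ 107.12*I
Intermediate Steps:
√(-25*(-16)*(-11) + (12585 + E)) = √(-25*(-16)*(-11) + (12585 - 19660)) = √(400*(-11) - 7075) = √(-4400 - 7075) = √(-11475) = 15*I*√51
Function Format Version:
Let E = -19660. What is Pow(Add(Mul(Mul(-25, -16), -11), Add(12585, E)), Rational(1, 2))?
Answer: Mul(15, I, Pow(51, Rational(1, 2))) ≈ Mul(107.12, I)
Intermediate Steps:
Pow(Add(Mul(Mul(-25, -16), -11), Add(12585, E)), Rational(1, 2)) = Pow(Add(Mul(Mul(-25, -16), -11), Add(12585, -19660)), Rational(1, 2)) = Pow(Add(Mul(400, -11), -7075), Rational(1, 2)) = Pow(Add(-4400, -7075), Rational(1, 2)) = Pow(-11475, Rational(1, 2)) = Mul(15, I, Pow(51, Rational(1, 2)))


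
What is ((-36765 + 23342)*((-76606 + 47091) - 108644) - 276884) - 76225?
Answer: 1854155148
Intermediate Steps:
((-36765 + 23342)*((-76606 + 47091) - 108644) - 276884) - 76225 = (-13423*(-29515 - 108644) - 276884) - 76225 = (-13423*(-138159) - 276884) - 76225 = (1854508257 - 276884) - 76225 = 1854231373 - 76225 = 1854155148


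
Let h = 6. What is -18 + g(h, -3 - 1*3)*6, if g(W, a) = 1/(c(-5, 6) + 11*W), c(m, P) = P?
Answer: -215/12 ≈ -17.917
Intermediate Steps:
g(W, a) = 1/(6 + 11*W)
-18 + g(h, -3 - 1*3)*6 = -18 + 6/(6 + 11*6) = -18 + 6/(6 + 66) = -18 + 6/72 = -18 + (1/72)*6 = -18 + 1/12 = -215/12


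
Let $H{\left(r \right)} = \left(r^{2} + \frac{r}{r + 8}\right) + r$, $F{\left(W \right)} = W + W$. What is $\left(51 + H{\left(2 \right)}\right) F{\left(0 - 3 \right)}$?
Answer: $- \frac{1716}{5} \approx -343.2$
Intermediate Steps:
$F{\left(W \right)} = 2 W$
$H{\left(r \right)} = r + r^{2} + \frac{r}{8 + r}$ ($H{\left(r \right)} = \left(r^{2} + \frac{r}{8 + r}\right) + r = r + r^{2} + \frac{r}{8 + r}$)
$\left(51 + H{\left(2 \right)}\right) F{\left(0 - 3 \right)} = \left(51 + \frac{2 \left(9 + 2^{2} + 9 \cdot 2\right)}{8 + 2}\right) 2 \left(0 - 3\right) = \left(51 + \frac{2 \left(9 + 4 + 18\right)}{10}\right) 2 \left(-3\right) = \left(51 + 2 \cdot \frac{1}{10} \cdot 31\right) \left(-6\right) = \left(51 + \frac{31}{5}\right) \left(-6\right) = \frac{286}{5} \left(-6\right) = - \frac{1716}{5}$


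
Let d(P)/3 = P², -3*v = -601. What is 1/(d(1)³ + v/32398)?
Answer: 97194/2624839 ≈ 0.037029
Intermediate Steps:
v = 601/3 (v = -⅓*(-601) = 601/3 ≈ 200.33)
d(P) = 3*P²
1/(d(1)³ + v/32398) = 1/((3*1²)³ + (601/3)/32398) = 1/((3*1)³ + (601/3)*(1/32398)) = 1/(3³ + 601/97194) = 1/(27 + 601/97194) = 1/(2624839/97194) = 97194/2624839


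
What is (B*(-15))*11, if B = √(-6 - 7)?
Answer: -165*I*√13 ≈ -594.92*I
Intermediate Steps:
B = I*√13 (B = √(-13) = I*√13 ≈ 3.6056*I)
(B*(-15))*11 = ((I*√13)*(-15))*11 = -15*I*√13*11 = -165*I*√13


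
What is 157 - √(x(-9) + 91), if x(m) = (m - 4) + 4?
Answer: 157 - √82 ≈ 147.94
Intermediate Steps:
x(m) = m (x(m) = (-4 + m) + 4 = m)
157 - √(x(-9) + 91) = 157 - √(-9 + 91) = 157 - √82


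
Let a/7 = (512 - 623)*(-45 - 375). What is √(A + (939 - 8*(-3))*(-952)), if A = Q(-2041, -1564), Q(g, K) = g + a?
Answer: I*√592477 ≈ 769.73*I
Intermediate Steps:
a = 326340 (a = 7*((512 - 623)*(-45 - 375)) = 7*(-111*(-420)) = 7*46620 = 326340)
Q(g, K) = 326340 + g (Q(g, K) = g + 326340 = 326340 + g)
A = 324299 (A = 326340 - 2041 = 324299)
√(A + (939 - 8*(-3))*(-952)) = √(324299 + (939 - 8*(-3))*(-952)) = √(324299 + (939 + 24)*(-952)) = √(324299 + 963*(-952)) = √(324299 - 916776) = √(-592477) = I*√592477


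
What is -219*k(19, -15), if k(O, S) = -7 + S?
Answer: 4818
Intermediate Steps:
-219*k(19, -15) = -219*(-7 - 15) = -219*(-22) = 4818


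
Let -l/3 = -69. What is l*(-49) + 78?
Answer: -10065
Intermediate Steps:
l = 207 (l = -3*(-69) = 207)
l*(-49) + 78 = 207*(-49) + 78 = -10143 + 78 = -10065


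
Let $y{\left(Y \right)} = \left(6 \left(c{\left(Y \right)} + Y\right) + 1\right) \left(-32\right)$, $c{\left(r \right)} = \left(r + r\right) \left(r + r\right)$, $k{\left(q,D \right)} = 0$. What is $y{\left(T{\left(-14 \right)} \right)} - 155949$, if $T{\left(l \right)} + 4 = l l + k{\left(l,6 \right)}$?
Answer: $-28504397$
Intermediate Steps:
$c{\left(r \right)} = 4 r^{2}$ ($c{\left(r \right)} = 2 r 2 r = 4 r^{2}$)
$T{\left(l \right)} = -4 + l^{2}$ ($T{\left(l \right)} = -4 + \left(l l + 0\right) = -4 + \left(l^{2} + 0\right) = -4 + l^{2}$)
$y{\left(Y \right)} = -32 - 768 Y^{2} - 192 Y$ ($y{\left(Y \right)} = \left(6 \left(4 Y^{2} + Y\right) + 1\right) \left(-32\right) = \left(6 \left(Y + 4 Y^{2}\right) + 1\right) \left(-32\right) = \left(\left(6 Y + 24 Y^{2}\right) + 1\right) \left(-32\right) = \left(1 + 6 Y + 24 Y^{2}\right) \left(-32\right) = -32 - 768 Y^{2} - 192 Y$)
$y{\left(T{\left(-14 \right)} \right)} - 155949 = \left(-32 - 768 \left(-4 + \left(-14\right)^{2}\right)^{2} - 192 \left(-4 + \left(-14\right)^{2}\right)\right) - 155949 = \left(-32 - 768 \left(-4 + 196\right)^{2} - 192 \left(-4 + 196\right)\right) - 155949 = \left(-32 - 768 \cdot 192^{2} - 36864\right) - 155949 = \left(-32 - 28311552 - 36864\right) - 155949 = -28348448 - 155949 = -28504397$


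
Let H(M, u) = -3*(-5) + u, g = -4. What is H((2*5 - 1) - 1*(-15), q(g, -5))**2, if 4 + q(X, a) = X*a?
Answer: 961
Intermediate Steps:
q(X, a) = -4 + X*a
H(M, u) = 15 + u
H((2*5 - 1) - 1*(-15), q(g, -5))**2 = (15 + (-4 - 4*(-5)))**2 = (15 + (-4 + 20))**2 = (15 + 16)**2 = 31**2 = 961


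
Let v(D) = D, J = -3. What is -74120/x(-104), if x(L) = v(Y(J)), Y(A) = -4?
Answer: 18530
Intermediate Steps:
x(L) = -4
-74120/x(-104) = -74120/(-4) = -74120*(-1/4) = 18530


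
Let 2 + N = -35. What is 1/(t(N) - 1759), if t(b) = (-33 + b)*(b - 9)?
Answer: 1/1461 ≈ 0.00068446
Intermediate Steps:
N = -37 (N = -2 - 35 = -37)
t(b) = (-33 + b)*(-9 + b)
1/(t(N) - 1759) = 1/((297 + (-37)**2 - 42*(-37)) - 1759) = 1/((297 + 1369 + 1554) - 1759) = 1/(3220 - 1759) = 1/1461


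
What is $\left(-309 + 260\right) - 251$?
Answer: $-300$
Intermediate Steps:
$\left(-309 + 260\right) - 251 = -49 - 251 = -300$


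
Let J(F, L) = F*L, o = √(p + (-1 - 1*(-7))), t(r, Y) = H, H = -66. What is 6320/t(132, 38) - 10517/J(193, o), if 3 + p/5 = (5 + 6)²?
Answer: -3160/33 - 10517*√149/57514 ≈ -97.990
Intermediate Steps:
p = 590 (p = -15 + 5*(5 + 6)² = -15 + 5*11² = -15 + 5*121 = -15 + 605 = 590)
t(r, Y) = -66
o = 2*√149 (o = √(590 + (-1 - 1*(-7))) = √(590 + (-1 + 7)) = √(590 + 6) = √596 = 2*√149 ≈ 24.413)
6320/t(132, 38) - 10517/J(193, o) = 6320/(-66) - 10517*√149/57514 = 6320*(-1/66) - 10517*√149/57514 = -3160/33 - 10517*√149/57514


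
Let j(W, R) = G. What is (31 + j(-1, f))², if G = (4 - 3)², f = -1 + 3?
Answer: 1024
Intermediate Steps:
f = 2
G = 1 (G = 1² = 1)
j(W, R) = 1
(31 + j(-1, f))² = (31 + 1)² = 32² = 1024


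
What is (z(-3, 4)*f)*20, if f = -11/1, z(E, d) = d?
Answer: -880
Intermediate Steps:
f = -11 (f = -11*1 = -11)
(z(-3, 4)*f)*20 = (4*(-11))*20 = -44*20 = -880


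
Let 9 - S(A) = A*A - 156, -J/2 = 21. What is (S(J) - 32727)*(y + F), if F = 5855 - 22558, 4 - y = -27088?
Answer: -356612814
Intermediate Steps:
J = -42 (J = -2*21 = -42)
S(A) = 165 - A**2 (S(A) = 9 - (A*A - 156) = 9 - (A**2 - 156) = 9 - (-156 + A**2) = 9 + (156 - A**2) = 165 - A**2)
y = 27092 (y = 4 - 1*(-27088) = 4 + 27088 = 27092)
F = -16703
(S(J) - 32727)*(y + F) = ((165 - 1*(-42)**2) - 32727)*(27092 - 16703) = ((165 - 1*1764) - 32727)*10389 = ((165 - 1764) - 32727)*10389 = (-1599 - 32727)*10389 = -34326*10389 = -356612814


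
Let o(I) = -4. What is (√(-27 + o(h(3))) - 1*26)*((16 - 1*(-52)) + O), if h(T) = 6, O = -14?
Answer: -1404 + 54*I*√31 ≈ -1404.0 + 300.66*I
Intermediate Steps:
(√(-27 + o(h(3))) - 1*26)*((16 - 1*(-52)) + O) = (√(-27 - 4) - 1*26)*((16 - 1*(-52)) - 14) = (√(-31) - 26)*((16 + 52) - 14) = (I*√31 - 26)*(68 - 14) = (-26 + I*√31)*54 = -1404 + 54*I*√31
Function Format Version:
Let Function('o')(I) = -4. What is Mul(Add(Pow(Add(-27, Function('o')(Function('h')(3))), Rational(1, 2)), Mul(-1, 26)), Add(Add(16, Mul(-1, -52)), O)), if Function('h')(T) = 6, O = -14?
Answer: Add(-1404, Mul(54, I, Pow(31, Rational(1, 2)))) ≈ Add(-1404.0, Mul(300.66, I))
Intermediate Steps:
Mul(Add(Pow(Add(-27, Function('o')(Function('h')(3))), Rational(1, 2)), Mul(-1, 26)), Add(Add(16, Mul(-1, -52)), O)) = Mul(Add(Pow(Add(-27, -4), Rational(1, 2)), Mul(-1, 26)), Add(Add(16, Mul(-1, -52)), -14)) = Mul(Add(Pow(-31, Rational(1, 2)), -26), Add(Add(16, 52), -14)) = Mul(Add(Mul(I, Pow(31, Rational(1, 2))), -26), Add(68, -14)) = Mul(Add(-26, Mul(I, Pow(31, Rational(1, 2)))), 54) = Add(-1404, Mul(54, I, Pow(31, Rational(1, 2))))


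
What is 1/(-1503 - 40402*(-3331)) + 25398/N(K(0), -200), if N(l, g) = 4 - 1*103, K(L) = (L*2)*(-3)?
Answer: -393910436199/1535441105 ≈ -256.55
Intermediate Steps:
K(L) = -6*L (K(L) = (2*L)*(-3) = -6*L)
N(l, g) = -99 (N(l, g) = 4 - 103 = -99)
1/(-1503 - 40402*(-3331)) + 25398/N(K(0), -200) = 1/(-1503 - 40402*(-3331)) + 25398/(-99) = -1/3331/(-41905) + 25398*(-1/99) = -1/41905*(-1/3331) - 2822/11 = 1/139585555 - 2822/11 = -393910436199/1535441105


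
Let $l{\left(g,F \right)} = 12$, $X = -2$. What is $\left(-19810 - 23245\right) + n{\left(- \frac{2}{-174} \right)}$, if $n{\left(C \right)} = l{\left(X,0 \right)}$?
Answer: $-43043$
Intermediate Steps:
$n{\left(C \right)} = 12$
$\left(-19810 - 23245\right) + n{\left(- \frac{2}{-174} \right)} = \left(-19810 - 23245\right) + 12 = -43055 + 12 = -43043$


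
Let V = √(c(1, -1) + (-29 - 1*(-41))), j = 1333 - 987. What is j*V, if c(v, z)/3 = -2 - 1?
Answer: 346*√3 ≈ 599.29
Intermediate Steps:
j = 346
c(v, z) = -9 (c(v, z) = 3*(-2 - 1) = 3*(-3) = -9)
V = √3 (V = √(-9 + (-29 - 1*(-41))) = √(-9 + (-29 + 41)) = √(-9 + 12) = √3 ≈ 1.7320)
j*V = 346*√3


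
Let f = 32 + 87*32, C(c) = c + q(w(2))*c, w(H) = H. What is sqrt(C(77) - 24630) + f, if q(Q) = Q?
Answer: 2816 + 3*I*sqrt(2711) ≈ 2816.0 + 156.2*I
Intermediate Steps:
C(c) = 3*c (C(c) = c + 2*c = 3*c)
f = 2816 (f = 32 + 2784 = 2816)
sqrt(C(77) - 24630) + f = sqrt(3*77 - 24630) + 2816 = sqrt(231 - 24630) + 2816 = sqrt(-24399) + 2816 = 3*I*sqrt(2711) + 2816 = 2816 + 3*I*sqrt(2711)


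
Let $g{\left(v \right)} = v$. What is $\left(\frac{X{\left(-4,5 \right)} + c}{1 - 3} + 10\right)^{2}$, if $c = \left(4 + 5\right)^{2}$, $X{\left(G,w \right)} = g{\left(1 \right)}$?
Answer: $961$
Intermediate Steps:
$X{\left(G,w \right)} = 1$
$c = 81$ ($c = 9^{2} = 81$)
$\left(\frac{X{\left(-4,5 \right)} + c}{1 - 3} + 10\right)^{2} = \left(\frac{1 + 81}{1 - 3} + 10\right)^{2} = \left(\frac{82}{-2} + 10\right)^{2} = \left(82 \left(- \frac{1}{2}\right) + 10\right)^{2} = \left(-41 + 10\right)^{2} = \left(-31\right)^{2} = 961$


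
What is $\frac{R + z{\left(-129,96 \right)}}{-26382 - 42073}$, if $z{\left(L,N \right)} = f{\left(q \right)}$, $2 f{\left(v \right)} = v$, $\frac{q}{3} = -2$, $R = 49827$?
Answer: $- \frac{49824}{68455} \approx -0.72784$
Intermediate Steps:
$q = -6$ ($q = 3 \left(-2\right) = -6$)
$f{\left(v \right)} = \frac{v}{2}$
$z{\left(L,N \right)} = -3$ ($z{\left(L,N \right)} = \frac{1}{2} \left(-6\right) = -3$)
$\frac{R + z{\left(-129,96 \right)}}{-26382 - 42073} = \frac{49827 - 3}{-26382 - 42073} = \frac{49824}{-68455} = 49824 \left(- \frac{1}{68455}\right) = - \frac{49824}{68455}$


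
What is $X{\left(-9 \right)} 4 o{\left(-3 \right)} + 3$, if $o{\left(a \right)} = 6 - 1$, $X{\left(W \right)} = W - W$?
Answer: $3$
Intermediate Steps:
$X{\left(W \right)} = 0$
$o{\left(a \right)} = 5$ ($o{\left(a \right)} = 6 - 1 = 5$)
$X{\left(-9 \right)} 4 o{\left(-3 \right)} + 3 = 0 \cdot 4 \cdot 5 + 3 = 0 \cdot 20 + 3 = 0 + 3 = 3$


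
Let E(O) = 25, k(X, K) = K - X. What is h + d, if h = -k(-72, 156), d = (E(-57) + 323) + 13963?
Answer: 14083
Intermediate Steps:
d = 14311 (d = (25 + 323) + 13963 = 348 + 13963 = 14311)
h = -228 (h = -(156 - 1*(-72)) = -(156 + 72) = -1*228 = -228)
h + d = -228 + 14311 = 14083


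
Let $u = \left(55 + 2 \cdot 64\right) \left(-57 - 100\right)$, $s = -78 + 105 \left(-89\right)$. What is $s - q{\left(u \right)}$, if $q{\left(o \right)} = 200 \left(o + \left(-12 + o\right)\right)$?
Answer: $11485377$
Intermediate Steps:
$s = -9423$ ($s = -78 - 9345 = -9423$)
$u = -28731$ ($u = \left(55 + 128\right) \left(-157\right) = 183 \left(-157\right) = -28731$)
$q{\left(o \right)} = -2400 + 400 o$ ($q{\left(o \right)} = 200 \left(-12 + 2 o\right) = -2400 + 400 o$)
$s - q{\left(u \right)} = -9423 - \left(-2400 + 400 \left(-28731\right)\right) = -9423 - \left(-2400 - 11492400\right) = -9423 - -11494800 = -9423 + 11494800 = 11485377$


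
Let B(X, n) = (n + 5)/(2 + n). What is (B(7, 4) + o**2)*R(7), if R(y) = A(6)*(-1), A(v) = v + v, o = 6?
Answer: -450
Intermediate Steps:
A(v) = 2*v
B(X, n) = (5 + n)/(2 + n)
R(y) = -12 (R(y) = (2*6)*(-1) = 12*(-1) = -12)
(B(7, 4) + o**2)*R(7) = ((5 + 4)/(2 + 4) + 6**2)*(-12) = (9/6 + 36)*(-12) = ((1/6)*9 + 36)*(-12) = (3/2 + 36)*(-12) = (75/2)*(-12) = -450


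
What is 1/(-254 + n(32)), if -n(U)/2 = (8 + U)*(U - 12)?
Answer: -1/1854 ≈ -0.00053937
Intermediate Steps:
n(U) = -2*(-12 + U)*(8 + U) (n(U) = -2*(8 + U)*(U - 12) = -2*(8 + U)*(-12 + U) = -2*(-12 + U)*(8 + U))
1/(-254 + n(32)) = 1/(-254 + (192 - 2*32² + 8*32)) = 1/(-254 + (192 - 2*1024 + 256)) = 1/(-254 + (192 - 2048 + 256)) = 1/(-254 - 1600) = 1/(-1854) = -1/1854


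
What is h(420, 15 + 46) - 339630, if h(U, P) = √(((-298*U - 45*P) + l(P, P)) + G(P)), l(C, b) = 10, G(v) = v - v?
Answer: -339630 + I*√127895 ≈ -3.3963e+5 + 357.62*I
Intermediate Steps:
G(v) = 0
h(U, P) = √(10 - 298*U - 45*P) (h(U, P) = √(((-298*U - 45*P) + 10) + 0) = √((10 - 298*U - 45*P) + 0) = √(10 - 298*U - 45*P))
h(420, 15 + 46) - 339630 = √(10 - 298*420 - 45*(15 + 46)) - 339630 = √(10 - 125160 - 45*61) - 339630 = √(10 - 125160 - 2745) - 339630 = √(-127895) - 339630 = I*√127895 - 339630 = -339630 + I*√127895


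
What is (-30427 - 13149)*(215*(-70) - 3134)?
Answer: 792385984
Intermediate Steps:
(-30427 - 13149)*(215*(-70) - 3134) = -43576*(-15050 - 3134) = -43576*(-18184) = 792385984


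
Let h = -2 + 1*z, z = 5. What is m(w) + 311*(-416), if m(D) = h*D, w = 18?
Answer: -129322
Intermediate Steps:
h = 3 (h = -2 + 1*5 = -2 + 5 = 3)
m(D) = 3*D
m(w) + 311*(-416) = 3*18 + 311*(-416) = 54 - 129376 = -129322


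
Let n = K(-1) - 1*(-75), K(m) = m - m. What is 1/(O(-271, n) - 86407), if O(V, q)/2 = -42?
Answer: -1/86491 ≈ -1.1562e-5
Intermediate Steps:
K(m) = 0
n = 75 (n = 0 - 1*(-75) = 0 + 75 = 75)
O(V, q) = -84 (O(V, q) = 2*(-42) = -84)
1/(O(-271, n) - 86407) = 1/(-84 - 86407) = 1/(-86491) = -1/86491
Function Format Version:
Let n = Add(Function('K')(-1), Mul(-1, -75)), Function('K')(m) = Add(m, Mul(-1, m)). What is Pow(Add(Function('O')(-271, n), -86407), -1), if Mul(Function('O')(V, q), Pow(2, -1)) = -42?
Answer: Rational(-1, 86491) ≈ -1.1562e-5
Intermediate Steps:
Function('K')(m) = 0
n = 75 (n = Add(0, Mul(-1, -75)) = Add(0, 75) = 75)
Function('O')(V, q) = -84 (Function('O')(V, q) = Mul(2, -42) = -84)
Pow(Add(Function('O')(-271, n), -86407), -1) = Pow(Add(-84, -86407), -1) = Pow(-86491, -1) = Rational(-1, 86491)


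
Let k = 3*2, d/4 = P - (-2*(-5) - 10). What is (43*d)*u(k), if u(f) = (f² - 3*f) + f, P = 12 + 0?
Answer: 49536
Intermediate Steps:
P = 12
d = 48 (d = 4*(12 - (-2*(-5) - 10)) = 4*(12 - (10 - 10)) = 4*(12 - 1*0) = 4*(12 + 0) = 4*12 = 48)
k = 6
u(f) = f² - 2*f
(43*d)*u(k) = (43*48)*(6*(-2 + 6)) = 2064*(6*4) = 2064*24 = 49536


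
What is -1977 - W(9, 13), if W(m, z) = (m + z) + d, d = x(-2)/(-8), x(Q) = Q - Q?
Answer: -1999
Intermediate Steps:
x(Q) = 0
d = 0 (d = 0/(-8) = 0*(-⅛) = 0)
W(m, z) = m + z (W(m, z) = (m + z) + 0 = m + z)
-1977 - W(9, 13) = -1977 - (9 + 13) = -1977 - 1*22 = -1977 - 22 = -1999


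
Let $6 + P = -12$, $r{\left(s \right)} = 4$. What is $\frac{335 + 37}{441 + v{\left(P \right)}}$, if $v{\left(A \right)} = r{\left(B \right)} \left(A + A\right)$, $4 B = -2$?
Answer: $\frac{124}{99} \approx 1.2525$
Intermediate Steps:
$B = - \frac{1}{2}$ ($B = \frac{1}{4} \left(-2\right) = - \frac{1}{2} \approx -0.5$)
$P = -18$ ($P = -6 - 12 = -18$)
$v{\left(A \right)} = 8 A$ ($v{\left(A \right)} = 4 \left(A + A\right) = 4 \cdot 2 A = 8 A$)
$\frac{335 + 37}{441 + v{\left(P \right)}} = \frac{335 + 37}{441 + 8 \left(-18\right)} = \frac{372}{441 - 144} = \frac{372}{297} = 372 \cdot \frac{1}{297} = \frac{124}{99}$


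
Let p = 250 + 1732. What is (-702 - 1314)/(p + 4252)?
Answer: -336/1039 ≈ -0.32339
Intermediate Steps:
p = 1982
(-702 - 1314)/(p + 4252) = (-702 - 1314)/(1982 + 4252) = -2016/6234 = -2016*1/6234 = -336/1039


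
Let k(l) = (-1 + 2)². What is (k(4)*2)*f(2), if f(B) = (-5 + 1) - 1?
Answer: -10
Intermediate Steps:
k(l) = 1 (k(l) = 1² = 1)
f(B) = -5 (f(B) = -4 - 1 = -5)
(k(4)*2)*f(2) = (1*2)*(-5) = 2*(-5) = -10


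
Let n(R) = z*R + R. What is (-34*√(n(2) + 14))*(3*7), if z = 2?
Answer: -1428*√5 ≈ -3193.1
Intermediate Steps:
n(R) = 3*R (n(R) = 2*R + R = 3*R)
(-34*√(n(2) + 14))*(3*7) = (-34*√(3*2 + 14))*(3*7) = -34*√(6 + 14)*21 = -68*√5*21 = -1428*√5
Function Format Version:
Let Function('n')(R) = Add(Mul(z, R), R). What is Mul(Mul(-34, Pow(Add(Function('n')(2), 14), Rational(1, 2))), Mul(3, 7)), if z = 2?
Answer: Mul(-1428, Pow(5, Rational(1, 2))) ≈ -3193.1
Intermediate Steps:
Function('n')(R) = Mul(3, R) (Function('n')(R) = Add(Mul(2, R), R) = Mul(3, R))
Mul(Mul(-34, Pow(Add(Function('n')(2), 14), Rational(1, 2))), Mul(3, 7)) = Mul(Mul(-34, Pow(Add(Mul(3, 2), 14), Rational(1, 2))), Mul(3, 7)) = Mul(Mul(-34, Pow(Add(6, 14), Rational(1, 2))), 21) = Mul(Mul(-34, Pow(20, Rational(1, 2))), 21) = Mul(Mul(-34, Mul(2, Pow(5, Rational(1, 2)))), 21) = Mul(Mul(-68, Pow(5, Rational(1, 2))), 21) = Mul(-1428, Pow(5, Rational(1, 2)))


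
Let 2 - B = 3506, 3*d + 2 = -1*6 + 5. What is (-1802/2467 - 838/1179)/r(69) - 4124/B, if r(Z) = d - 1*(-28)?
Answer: 25764798479/22931347212 ≈ 1.1236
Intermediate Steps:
d = -1 (d = -⅔ + (-1*6 + 5)/3 = -⅔ + (-6 + 5)/3 = -⅔ + (⅓)*(-1) = -⅔ - ⅓ = -1)
B = -3504 (B = 2 - 1*3506 = 2 - 3506 = -3504)
r(Z) = 27 (r(Z) = -1 - 1*(-28) = -1 + 28 = 27)
(-1802/2467 - 838/1179)/r(69) - 4124/B = (-1802/2467 - 838/1179)/27 - 4124/(-3504) = (-1802*1/2467 - 838*1/1179)*(1/27) - 4124*(-1/3504) = (-1802/2467 - 838/1179)*(1/27) + 1031/876 = -4191904/2908593*1/27 + 1031/876 = -4191904/78532011 + 1031/876 = 25764798479/22931347212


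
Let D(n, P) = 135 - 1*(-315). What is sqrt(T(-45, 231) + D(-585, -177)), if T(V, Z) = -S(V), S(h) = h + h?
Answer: 6*sqrt(15) ≈ 23.238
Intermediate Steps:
D(n, P) = 450 (D(n, P) = 135 + 315 = 450)
S(h) = 2*h
T(V, Z) = -2*V
sqrt(T(-45, 231) + D(-585, -177)) = sqrt(-2*(-45) + 450) = sqrt(90 + 450) = sqrt(540) = 6*sqrt(15)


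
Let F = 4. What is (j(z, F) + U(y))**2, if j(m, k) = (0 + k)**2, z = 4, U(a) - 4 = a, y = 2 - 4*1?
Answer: 324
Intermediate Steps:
y = -2 (y = 2 - 4 = -2)
U(a) = 4 + a
j(m, k) = k**2
(j(z, F) + U(y))**2 = (4**2 + (4 - 2))**2 = (16 + 2)**2 = 18**2 = 324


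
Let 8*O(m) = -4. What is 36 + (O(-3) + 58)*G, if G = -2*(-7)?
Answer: 841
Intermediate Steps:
O(m) = -½ (O(m) = (⅛)*(-4) = -½)
G = 14
36 + (O(-3) + 58)*G = 36 + (-½ + 58)*14 = 36 + (115/2)*14 = 36 + 805 = 841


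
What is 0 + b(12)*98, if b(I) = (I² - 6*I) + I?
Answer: 8232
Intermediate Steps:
b(I) = I² - 5*I
0 + b(12)*98 = 0 + (12*(-5 + 12))*98 = 0 + (12*7)*98 = 0 + 84*98 = 0 + 8232 = 8232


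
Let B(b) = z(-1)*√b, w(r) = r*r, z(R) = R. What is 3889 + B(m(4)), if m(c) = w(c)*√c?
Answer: 3889 - 4*√2 ≈ 3883.3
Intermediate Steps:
w(r) = r²
m(c) = c^(5/2) (m(c) = c²*√c = c^(5/2))
B(b) = -√b
3889 + B(m(4)) = 3889 - √(4^(5/2)) = 3889 - √32 = 3889 - 4*√2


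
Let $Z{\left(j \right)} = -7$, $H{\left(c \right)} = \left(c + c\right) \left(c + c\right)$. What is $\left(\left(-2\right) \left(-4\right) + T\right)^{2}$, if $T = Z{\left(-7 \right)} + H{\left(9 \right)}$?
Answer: $105625$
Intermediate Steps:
$H{\left(c \right)} = 4 c^{2}$ ($H{\left(c \right)} = 2 c 2 c = 4 c^{2}$)
$T = 317$ ($T = -7 + 4 \cdot 9^{2} = -7 + 4 \cdot 81 = -7 + 324 = 317$)
$\left(\left(-2\right) \left(-4\right) + T\right)^{2} = \left(\left(-2\right) \left(-4\right) + 317\right)^{2} = \left(8 + 317\right)^{2} = 325^{2} = 105625$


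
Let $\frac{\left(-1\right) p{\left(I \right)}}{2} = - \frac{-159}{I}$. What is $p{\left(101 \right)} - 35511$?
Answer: $- \frac{3586929}{101} \approx -35514.0$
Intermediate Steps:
$p{\left(I \right)} = - \frac{318}{I}$ ($p{\left(I \right)} = - 2 \left(- \frac{-159}{I}\right) = - 2 \frac{159}{I} = - \frac{318}{I}$)
$p{\left(101 \right)} - 35511 = - \frac{318}{101} - 35511 = - \frac{3586929}{101}$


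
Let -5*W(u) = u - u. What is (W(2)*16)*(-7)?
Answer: 0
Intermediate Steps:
W(u) = 0 (W(u) = -(u - u)/5 = -⅕*0 = 0)
(W(2)*16)*(-7) = (0*16)*(-7) = 0*(-7) = 0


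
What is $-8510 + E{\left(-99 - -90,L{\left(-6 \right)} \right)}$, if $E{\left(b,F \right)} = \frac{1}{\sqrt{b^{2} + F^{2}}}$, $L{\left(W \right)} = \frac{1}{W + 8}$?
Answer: $-8510 + \frac{2 \sqrt{13}}{65} \approx -8509.9$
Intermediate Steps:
$L{\left(W \right)} = \frac{1}{8 + W}$
$E{\left(b,F \right)} = \frac{1}{\sqrt{F^{2} + b^{2}}}$
$-8510 + E{\left(-99 - -90,L{\left(-6 \right)} \right)} = -8510 + \frac{1}{\sqrt{\left(\frac{1}{8 - 6}\right)^{2} + \left(-99 - -90\right)^{2}}} = -8510 + \frac{1}{\sqrt{\left(\frac{1}{2}\right)^{2} + \left(-99 + 90\right)^{2}}} = -8510 + \frac{1}{\sqrt{\left(\frac{1}{2}\right)^{2} + \left(-9\right)^{2}}} = -8510 + \frac{1}{\sqrt{\frac{1}{4} + 81}} = -8510 + \frac{1}{\sqrt{\frac{325}{4}}} = -8510 + \frac{2 \sqrt{13}}{65}$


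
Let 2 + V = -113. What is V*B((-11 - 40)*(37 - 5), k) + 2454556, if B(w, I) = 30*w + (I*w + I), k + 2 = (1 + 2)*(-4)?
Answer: 5459046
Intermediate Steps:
k = -14 (k = -2 + (1 + 2)*(-4) = -2 + 3*(-4) = -2 - 12 = -14)
V = -115 (V = -2 - 113 = -115)
B(w, I) = I + 30*w + I*w (B(w, I) = 30*w + (I + I*w) = I + 30*w + I*w)
V*B((-11 - 40)*(37 - 5), k) + 2454556 = -115*(-14 + 30*((-11 - 40)*(37 - 5)) - 14*(-11 - 40)*(37 - 5)) + 2454556 = -115*(-14 + 30*(-51*32) - (-714)*32) + 2454556 = -115*(-14 + 30*(-1632) - 14*(-1632)) + 2454556 = -115*(-14 - 48960 + 22848) + 2454556 = -115*(-26126) + 2454556 = 3004490 + 2454556 = 5459046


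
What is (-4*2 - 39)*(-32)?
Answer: 1504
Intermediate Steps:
(-4*2 - 39)*(-32) = (-8 - 39)*(-32) = -47*(-32) = 1504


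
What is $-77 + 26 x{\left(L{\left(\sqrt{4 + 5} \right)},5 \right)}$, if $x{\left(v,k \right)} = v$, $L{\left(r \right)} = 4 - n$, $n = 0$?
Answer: $27$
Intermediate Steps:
$L{\left(r \right)} = 4$ ($L{\left(r \right)} = 4 - 0 = 4 + 0 = 4$)
$-77 + 26 x{\left(L{\left(\sqrt{4 + 5} \right)},5 \right)} = -77 + 26 \cdot 4 = -77 + 104 = 27$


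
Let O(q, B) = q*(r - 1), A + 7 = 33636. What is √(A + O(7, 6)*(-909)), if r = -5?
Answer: √71807 ≈ 267.97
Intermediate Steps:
A = 33629 (A = -7 + 33636 = 33629)
O(q, B) = -6*q (O(q, B) = q*(-5 - 1) = q*(-6) = -6*q)
√(A + O(7, 6)*(-909)) = √(33629 - 6*7*(-909)) = √(33629 - 42*(-909)) = √(33629 + 38178) = √71807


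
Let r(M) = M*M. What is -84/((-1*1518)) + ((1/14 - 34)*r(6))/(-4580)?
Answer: 261199/811118 ≈ 0.32202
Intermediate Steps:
r(M) = M**2
-84/((-1*1518)) + ((1/14 - 34)*r(6))/(-4580) = -84/((-1*1518)) + ((1/14 - 34)*6**2)/(-4580) = -84/(-1518) + ((1/14 - 34)*36)*(-1/4580) = -84*(-1/1518) - 475/14*36*(-1/4580) = 14/253 - 8550/7*(-1/4580) = 14/253 + 855/3206 = 261199/811118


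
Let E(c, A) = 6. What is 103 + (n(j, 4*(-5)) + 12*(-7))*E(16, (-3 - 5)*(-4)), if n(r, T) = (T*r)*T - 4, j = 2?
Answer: 4375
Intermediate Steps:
n(r, T) = -4 + r*T**2 (n(r, T) = r*T**2 - 4 = -4 + r*T**2)
103 + (n(j, 4*(-5)) + 12*(-7))*E(16, (-3 - 5)*(-4)) = 103 + ((-4 + 2*(4*(-5))**2) + 12*(-7))*6 = 103 + ((-4 + 2*(-20)**2) - 84)*6 = 103 + ((-4 + 2*400) - 84)*6 = 103 + ((-4 + 800) - 84)*6 = 103 + (796 - 84)*6 = 103 + 712*6 = 103 + 4272 = 4375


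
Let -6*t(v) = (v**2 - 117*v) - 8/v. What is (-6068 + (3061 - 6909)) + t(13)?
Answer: -377932/39 ≈ -9690.6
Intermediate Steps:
t(v) = -v**2/6 + 4/(3*v) + 39*v/2 (t(v) = -((v**2 - 117*v) - 8/v)/6 = -(v**2 - 117*v - 8/v)/6 = -v**2/6 + 4/(3*v) + 39*v/2)
(-6068 + (3061 - 6909)) + t(13) = (-6068 + (3061 - 6909)) + (1/6)*(8 + 13**2*(117 - 1*13))/13 = (-6068 - 3848) + (1/6)*(1/13)*(8 + 169*(117 - 13)) = -9916 + (1/6)*(1/13)*(8 + 169*104) = -9916 + (1/6)*(1/13)*(8 + 17576) = -9916 + (1/6)*(1/13)*17584 = -9916 + 8792/39 = -377932/39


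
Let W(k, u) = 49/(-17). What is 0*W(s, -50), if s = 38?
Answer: 0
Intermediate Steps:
W(k, u) = -49/17 (W(k, u) = 49*(-1/17) = -49/17)
0*W(s, -50) = 0*(-49/17) = 0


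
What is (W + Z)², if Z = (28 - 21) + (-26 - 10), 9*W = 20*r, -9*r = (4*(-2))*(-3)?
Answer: 889249/729 ≈ 1219.8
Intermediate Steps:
r = -8/3 (r = -4*(-2)*(-3)/9 = -(-8)*(-3)/9 = -⅑*24 = -8/3 ≈ -2.6667)
W = -160/27 (W = (20*(-8/3))/9 = (⅑)*(-160/3) = -160/27 ≈ -5.9259)
Z = -29 (Z = 7 - 36 = -29)
(W + Z)² = (-160/27 - 29)² = (-943/27)² = 889249/729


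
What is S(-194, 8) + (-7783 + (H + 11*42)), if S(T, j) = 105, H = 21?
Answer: -7195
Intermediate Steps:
S(-194, 8) + (-7783 + (H + 11*42)) = 105 + (-7783 + (21 + 11*42)) = 105 + (-7783 + (21 + 462)) = 105 + (-7783 + 483) = 105 - 7300 = -7195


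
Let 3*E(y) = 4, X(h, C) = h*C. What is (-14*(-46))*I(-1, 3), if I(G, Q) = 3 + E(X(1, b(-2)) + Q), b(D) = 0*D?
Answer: 8372/3 ≈ 2790.7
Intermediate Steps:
b(D) = 0
X(h, C) = C*h
E(y) = 4/3 (E(y) = (1/3)*4 = 4/3)
I(G, Q) = 13/3 (I(G, Q) = 3 + 4/3 = 13/3)
(-14*(-46))*I(-1, 3) = -14*(-46)*(13/3) = 644*(13/3) = 8372/3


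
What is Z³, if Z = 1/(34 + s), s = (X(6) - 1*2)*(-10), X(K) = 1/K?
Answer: 27/3869893 ≈ 6.9769e-6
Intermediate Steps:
s = 55/3 (s = (1/6 - 1*2)*(-10) = (⅙ - 2)*(-10) = -11/6*(-10) = 55/3 ≈ 18.333)
Z = 3/157 (Z = 1/(34 + 55/3) = 1/(157/3) = 3/157 ≈ 0.019108)
Z³ = (3/157)³ = 27/3869893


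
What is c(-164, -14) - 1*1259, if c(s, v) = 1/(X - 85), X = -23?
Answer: -135973/108 ≈ -1259.0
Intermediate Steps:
c(s, v) = -1/108 (c(s, v) = 1/(-23 - 85) = 1/(-108) = -1/108)
c(-164, -14) - 1*1259 = -1/108 - 1*1259 = -1/108 - 1259 = -135973/108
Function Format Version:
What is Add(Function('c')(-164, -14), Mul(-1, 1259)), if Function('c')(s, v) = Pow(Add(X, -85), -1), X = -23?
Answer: Rational(-135973, 108) ≈ -1259.0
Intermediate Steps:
Function('c')(s, v) = Rational(-1, 108) (Function('c')(s, v) = Pow(Add(-23, -85), -1) = Pow(-108, -1) = Rational(-1, 108))
Add(Function('c')(-164, -14), Mul(-1, 1259)) = Add(Rational(-1, 108), Mul(-1, 1259)) = Add(Rational(-1, 108), -1259) = Rational(-135973, 108)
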